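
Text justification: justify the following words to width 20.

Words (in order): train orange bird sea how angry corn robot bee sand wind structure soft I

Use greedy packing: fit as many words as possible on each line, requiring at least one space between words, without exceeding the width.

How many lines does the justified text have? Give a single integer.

Answer: 4

Derivation:
Line 1: ['train', 'orange', 'bird'] (min_width=17, slack=3)
Line 2: ['sea', 'how', 'angry', 'corn'] (min_width=18, slack=2)
Line 3: ['robot', 'bee', 'sand', 'wind'] (min_width=19, slack=1)
Line 4: ['structure', 'soft', 'I'] (min_width=16, slack=4)
Total lines: 4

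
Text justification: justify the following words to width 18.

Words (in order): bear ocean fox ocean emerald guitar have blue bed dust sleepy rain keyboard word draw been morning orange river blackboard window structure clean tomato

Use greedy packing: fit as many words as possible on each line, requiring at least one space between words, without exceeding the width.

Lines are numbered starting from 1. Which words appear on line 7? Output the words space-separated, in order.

Answer: orange river

Derivation:
Line 1: ['bear', 'ocean', 'fox'] (min_width=14, slack=4)
Line 2: ['ocean', 'emerald'] (min_width=13, slack=5)
Line 3: ['guitar', 'have', 'blue'] (min_width=16, slack=2)
Line 4: ['bed', 'dust', 'sleepy'] (min_width=15, slack=3)
Line 5: ['rain', 'keyboard', 'word'] (min_width=18, slack=0)
Line 6: ['draw', 'been', 'morning'] (min_width=17, slack=1)
Line 7: ['orange', 'river'] (min_width=12, slack=6)
Line 8: ['blackboard', 'window'] (min_width=17, slack=1)
Line 9: ['structure', 'clean'] (min_width=15, slack=3)
Line 10: ['tomato'] (min_width=6, slack=12)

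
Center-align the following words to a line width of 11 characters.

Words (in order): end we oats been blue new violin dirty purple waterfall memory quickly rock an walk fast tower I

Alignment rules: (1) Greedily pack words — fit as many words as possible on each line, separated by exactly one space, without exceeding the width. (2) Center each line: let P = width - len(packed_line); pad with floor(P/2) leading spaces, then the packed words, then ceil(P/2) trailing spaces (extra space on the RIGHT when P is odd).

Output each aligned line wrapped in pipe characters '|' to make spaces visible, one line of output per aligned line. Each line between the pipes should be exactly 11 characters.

Line 1: ['end', 'we', 'oats'] (min_width=11, slack=0)
Line 2: ['been', 'blue'] (min_width=9, slack=2)
Line 3: ['new', 'violin'] (min_width=10, slack=1)
Line 4: ['dirty'] (min_width=5, slack=6)
Line 5: ['purple'] (min_width=6, slack=5)
Line 6: ['waterfall'] (min_width=9, slack=2)
Line 7: ['memory'] (min_width=6, slack=5)
Line 8: ['quickly'] (min_width=7, slack=4)
Line 9: ['rock', 'an'] (min_width=7, slack=4)
Line 10: ['walk', 'fast'] (min_width=9, slack=2)
Line 11: ['tower', 'I'] (min_width=7, slack=4)

Answer: |end we oats|
| been blue |
|new violin |
|   dirty   |
|  purple   |
| waterfall |
|  memory   |
|  quickly  |
|  rock an  |
| walk fast |
|  tower I  |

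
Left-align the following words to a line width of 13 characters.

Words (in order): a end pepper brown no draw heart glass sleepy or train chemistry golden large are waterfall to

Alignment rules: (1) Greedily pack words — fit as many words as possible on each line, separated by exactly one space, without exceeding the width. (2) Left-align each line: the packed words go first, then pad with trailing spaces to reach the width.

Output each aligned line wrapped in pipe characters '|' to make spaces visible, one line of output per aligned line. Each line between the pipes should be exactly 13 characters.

Answer: |a end pepper |
|brown no draw|
|heart glass  |
|sleepy or    |
|train        |
|chemistry    |
|golden large |
|are waterfall|
|to           |

Derivation:
Line 1: ['a', 'end', 'pepper'] (min_width=12, slack=1)
Line 2: ['brown', 'no', 'draw'] (min_width=13, slack=0)
Line 3: ['heart', 'glass'] (min_width=11, slack=2)
Line 4: ['sleepy', 'or'] (min_width=9, slack=4)
Line 5: ['train'] (min_width=5, slack=8)
Line 6: ['chemistry'] (min_width=9, slack=4)
Line 7: ['golden', 'large'] (min_width=12, slack=1)
Line 8: ['are', 'waterfall'] (min_width=13, slack=0)
Line 9: ['to'] (min_width=2, slack=11)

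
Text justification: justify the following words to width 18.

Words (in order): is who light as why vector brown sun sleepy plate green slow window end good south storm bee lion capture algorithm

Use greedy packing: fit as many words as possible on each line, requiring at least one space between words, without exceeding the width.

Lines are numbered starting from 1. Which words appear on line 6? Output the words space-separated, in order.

Line 1: ['is', 'who', 'light', 'as'] (min_width=15, slack=3)
Line 2: ['why', 'vector', 'brown'] (min_width=16, slack=2)
Line 3: ['sun', 'sleepy', 'plate'] (min_width=16, slack=2)
Line 4: ['green', 'slow', 'window'] (min_width=17, slack=1)
Line 5: ['end', 'good', 'south'] (min_width=14, slack=4)
Line 6: ['storm', 'bee', 'lion'] (min_width=14, slack=4)
Line 7: ['capture', 'algorithm'] (min_width=17, slack=1)

Answer: storm bee lion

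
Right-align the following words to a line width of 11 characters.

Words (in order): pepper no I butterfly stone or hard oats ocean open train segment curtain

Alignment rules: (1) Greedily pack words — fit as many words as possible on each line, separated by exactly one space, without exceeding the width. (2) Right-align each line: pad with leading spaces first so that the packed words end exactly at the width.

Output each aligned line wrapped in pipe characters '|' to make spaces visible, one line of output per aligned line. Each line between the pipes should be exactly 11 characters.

Answer: |pepper no I|
|  butterfly|
|   stone or|
|  hard oats|
| ocean open|
|      train|
|    segment|
|    curtain|

Derivation:
Line 1: ['pepper', 'no', 'I'] (min_width=11, slack=0)
Line 2: ['butterfly'] (min_width=9, slack=2)
Line 3: ['stone', 'or'] (min_width=8, slack=3)
Line 4: ['hard', 'oats'] (min_width=9, slack=2)
Line 5: ['ocean', 'open'] (min_width=10, slack=1)
Line 6: ['train'] (min_width=5, slack=6)
Line 7: ['segment'] (min_width=7, slack=4)
Line 8: ['curtain'] (min_width=7, slack=4)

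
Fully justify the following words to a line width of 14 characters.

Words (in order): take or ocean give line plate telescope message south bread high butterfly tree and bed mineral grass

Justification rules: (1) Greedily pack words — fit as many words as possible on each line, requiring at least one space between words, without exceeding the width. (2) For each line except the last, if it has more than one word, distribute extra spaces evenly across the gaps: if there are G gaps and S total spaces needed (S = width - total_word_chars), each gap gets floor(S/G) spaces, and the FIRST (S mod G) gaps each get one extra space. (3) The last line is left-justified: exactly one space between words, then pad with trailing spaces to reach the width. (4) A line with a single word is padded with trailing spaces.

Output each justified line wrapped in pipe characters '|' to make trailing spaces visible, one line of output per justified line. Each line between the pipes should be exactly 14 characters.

Answer: |take  or ocean|
|give      line|
|plate         |
|telescope     |
|message  south|
|bread     high|
|butterfly tree|
|and        bed|
|mineral grass |

Derivation:
Line 1: ['take', 'or', 'ocean'] (min_width=13, slack=1)
Line 2: ['give', 'line'] (min_width=9, slack=5)
Line 3: ['plate'] (min_width=5, slack=9)
Line 4: ['telescope'] (min_width=9, slack=5)
Line 5: ['message', 'south'] (min_width=13, slack=1)
Line 6: ['bread', 'high'] (min_width=10, slack=4)
Line 7: ['butterfly', 'tree'] (min_width=14, slack=0)
Line 8: ['and', 'bed'] (min_width=7, slack=7)
Line 9: ['mineral', 'grass'] (min_width=13, slack=1)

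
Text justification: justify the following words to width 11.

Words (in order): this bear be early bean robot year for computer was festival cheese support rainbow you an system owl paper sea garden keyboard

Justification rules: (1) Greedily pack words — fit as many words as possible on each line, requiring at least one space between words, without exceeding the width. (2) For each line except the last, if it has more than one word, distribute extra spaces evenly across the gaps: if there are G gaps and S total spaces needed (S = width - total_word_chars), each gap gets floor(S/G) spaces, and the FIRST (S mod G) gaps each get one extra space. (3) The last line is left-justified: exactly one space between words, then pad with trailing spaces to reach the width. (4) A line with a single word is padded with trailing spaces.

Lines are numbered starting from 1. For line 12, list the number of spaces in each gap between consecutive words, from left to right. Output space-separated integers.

Line 1: ['this', 'bear'] (min_width=9, slack=2)
Line 2: ['be', 'early'] (min_width=8, slack=3)
Line 3: ['bean', 'robot'] (min_width=10, slack=1)
Line 4: ['year', 'for'] (min_width=8, slack=3)
Line 5: ['computer'] (min_width=8, slack=3)
Line 6: ['was'] (min_width=3, slack=8)
Line 7: ['festival'] (min_width=8, slack=3)
Line 8: ['cheese'] (min_width=6, slack=5)
Line 9: ['support'] (min_width=7, slack=4)
Line 10: ['rainbow', 'you'] (min_width=11, slack=0)
Line 11: ['an', 'system'] (min_width=9, slack=2)
Line 12: ['owl', 'paper'] (min_width=9, slack=2)
Line 13: ['sea', 'garden'] (min_width=10, slack=1)
Line 14: ['keyboard'] (min_width=8, slack=3)

Answer: 3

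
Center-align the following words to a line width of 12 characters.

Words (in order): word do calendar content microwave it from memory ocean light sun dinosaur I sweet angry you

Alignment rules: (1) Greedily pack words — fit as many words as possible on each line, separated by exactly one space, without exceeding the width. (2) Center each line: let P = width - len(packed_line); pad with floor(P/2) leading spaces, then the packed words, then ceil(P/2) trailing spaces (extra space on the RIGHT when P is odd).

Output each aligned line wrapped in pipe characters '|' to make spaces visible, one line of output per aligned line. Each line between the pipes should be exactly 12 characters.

Line 1: ['word', 'do'] (min_width=7, slack=5)
Line 2: ['calendar'] (min_width=8, slack=4)
Line 3: ['content'] (min_width=7, slack=5)
Line 4: ['microwave', 'it'] (min_width=12, slack=0)
Line 5: ['from', 'memory'] (min_width=11, slack=1)
Line 6: ['ocean', 'light'] (min_width=11, slack=1)
Line 7: ['sun', 'dinosaur'] (min_width=12, slack=0)
Line 8: ['I', 'sweet'] (min_width=7, slack=5)
Line 9: ['angry', 'you'] (min_width=9, slack=3)

Answer: |  word do   |
|  calendar  |
|  content   |
|microwave it|
|from memory |
|ocean light |
|sun dinosaur|
|  I sweet   |
| angry you  |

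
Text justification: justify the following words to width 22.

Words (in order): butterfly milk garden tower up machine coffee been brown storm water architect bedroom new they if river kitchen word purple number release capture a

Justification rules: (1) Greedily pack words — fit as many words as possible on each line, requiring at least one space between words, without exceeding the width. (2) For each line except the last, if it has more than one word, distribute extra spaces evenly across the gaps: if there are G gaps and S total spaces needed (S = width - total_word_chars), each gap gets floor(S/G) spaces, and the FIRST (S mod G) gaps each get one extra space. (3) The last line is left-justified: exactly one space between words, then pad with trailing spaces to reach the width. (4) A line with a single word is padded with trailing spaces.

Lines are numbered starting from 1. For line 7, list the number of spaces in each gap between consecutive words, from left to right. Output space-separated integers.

Answer: 2 1

Derivation:
Line 1: ['butterfly', 'milk', 'garden'] (min_width=21, slack=1)
Line 2: ['tower', 'up', 'machine'] (min_width=16, slack=6)
Line 3: ['coffee', 'been', 'brown'] (min_width=17, slack=5)
Line 4: ['storm', 'water', 'architect'] (min_width=21, slack=1)
Line 5: ['bedroom', 'new', 'they', 'if'] (min_width=19, slack=3)
Line 6: ['river', 'kitchen', 'word'] (min_width=18, slack=4)
Line 7: ['purple', 'number', 'release'] (min_width=21, slack=1)
Line 8: ['capture', 'a'] (min_width=9, slack=13)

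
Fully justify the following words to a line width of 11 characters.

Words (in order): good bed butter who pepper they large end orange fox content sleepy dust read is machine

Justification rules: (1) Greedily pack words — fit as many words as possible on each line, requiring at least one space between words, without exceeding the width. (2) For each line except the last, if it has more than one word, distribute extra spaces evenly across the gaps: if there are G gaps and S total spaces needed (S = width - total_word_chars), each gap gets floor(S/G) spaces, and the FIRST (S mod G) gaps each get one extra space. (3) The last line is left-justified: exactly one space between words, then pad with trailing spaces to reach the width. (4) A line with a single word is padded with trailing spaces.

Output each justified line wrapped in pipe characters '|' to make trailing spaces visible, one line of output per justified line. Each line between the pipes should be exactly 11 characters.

Line 1: ['good', 'bed'] (min_width=8, slack=3)
Line 2: ['butter', 'who'] (min_width=10, slack=1)
Line 3: ['pepper', 'they'] (min_width=11, slack=0)
Line 4: ['large', 'end'] (min_width=9, slack=2)
Line 5: ['orange', 'fox'] (min_width=10, slack=1)
Line 6: ['content'] (min_width=7, slack=4)
Line 7: ['sleepy', 'dust'] (min_width=11, slack=0)
Line 8: ['read', 'is'] (min_width=7, slack=4)
Line 9: ['machine'] (min_width=7, slack=4)

Answer: |good    bed|
|butter  who|
|pepper they|
|large   end|
|orange  fox|
|content    |
|sleepy dust|
|read     is|
|machine    |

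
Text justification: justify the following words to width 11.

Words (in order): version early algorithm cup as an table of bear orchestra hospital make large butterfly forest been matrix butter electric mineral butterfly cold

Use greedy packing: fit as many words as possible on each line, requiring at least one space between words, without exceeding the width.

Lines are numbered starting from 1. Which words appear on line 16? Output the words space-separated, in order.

Line 1: ['version'] (min_width=7, slack=4)
Line 2: ['early'] (min_width=5, slack=6)
Line 3: ['algorithm'] (min_width=9, slack=2)
Line 4: ['cup', 'as', 'an'] (min_width=9, slack=2)
Line 5: ['table', 'of'] (min_width=8, slack=3)
Line 6: ['bear'] (min_width=4, slack=7)
Line 7: ['orchestra'] (min_width=9, slack=2)
Line 8: ['hospital'] (min_width=8, slack=3)
Line 9: ['make', 'large'] (min_width=10, slack=1)
Line 10: ['butterfly'] (min_width=9, slack=2)
Line 11: ['forest', 'been'] (min_width=11, slack=0)
Line 12: ['matrix'] (min_width=6, slack=5)
Line 13: ['butter'] (min_width=6, slack=5)
Line 14: ['electric'] (min_width=8, slack=3)
Line 15: ['mineral'] (min_width=7, slack=4)
Line 16: ['butterfly'] (min_width=9, slack=2)
Line 17: ['cold'] (min_width=4, slack=7)

Answer: butterfly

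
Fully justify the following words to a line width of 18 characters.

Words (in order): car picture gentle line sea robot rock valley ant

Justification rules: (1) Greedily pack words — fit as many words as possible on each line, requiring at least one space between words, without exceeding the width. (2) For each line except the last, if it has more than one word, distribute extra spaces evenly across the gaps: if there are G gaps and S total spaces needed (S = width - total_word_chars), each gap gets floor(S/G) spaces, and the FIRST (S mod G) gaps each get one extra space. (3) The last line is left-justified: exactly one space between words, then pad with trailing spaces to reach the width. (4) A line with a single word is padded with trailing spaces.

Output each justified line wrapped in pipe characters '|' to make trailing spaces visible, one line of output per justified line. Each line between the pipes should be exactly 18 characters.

Answer: |car picture gentle|
|line   sea   robot|
|rock valley ant   |

Derivation:
Line 1: ['car', 'picture', 'gentle'] (min_width=18, slack=0)
Line 2: ['line', 'sea', 'robot'] (min_width=14, slack=4)
Line 3: ['rock', 'valley', 'ant'] (min_width=15, slack=3)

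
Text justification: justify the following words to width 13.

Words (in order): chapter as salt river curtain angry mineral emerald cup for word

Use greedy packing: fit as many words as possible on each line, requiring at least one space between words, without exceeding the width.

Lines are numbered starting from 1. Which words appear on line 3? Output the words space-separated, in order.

Line 1: ['chapter', 'as'] (min_width=10, slack=3)
Line 2: ['salt', 'river'] (min_width=10, slack=3)
Line 3: ['curtain', 'angry'] (min_width=13, slack=0)
Line 4: ['mineral'] (min_width=7, slack=6)
Line 5: ['emerald', 'cup'] (min_width=11, slack=2)
Line 6: ['for', 'word'] (min_width=8, slack=5)

Answer: curtain angry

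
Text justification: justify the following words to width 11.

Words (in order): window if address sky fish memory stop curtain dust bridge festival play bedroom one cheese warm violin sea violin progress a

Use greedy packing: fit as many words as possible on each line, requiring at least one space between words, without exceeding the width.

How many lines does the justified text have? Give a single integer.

Line 1: ['window', 'if'] (min_width=9, slack=2)
Line 2: ['address', 'sky'] (min_width=11, slack=0)
Line 3: ['fish', 'memory'] (min_width=11, slack=0)
Line 4: ['stop'] (min_width=4, slack=7)
Line 5: ['curtain'] (min_width=7, slack=4)
Line 6: ['dust', 'bridge'] (min_width=11, slack=0)
Line 7: ['festival'] (min_width=8, slack=3)
Line 8: ['play'] (min_width=4, slack=7)
Line 9: ['bedroom', 'one'] (min_width=11, slack=0)
Line 10: ['cheese', 'warm'] (min_width=11, slack=0)
Line 11: ['violin', 'sea'] (min_width=10, slack=1)
Line 12: ['violin'] (min_width=6, slack=5)
Line 13: ['progress', 'a'] (min_width=10, slack=1)
Total lines: 13

Answer: 13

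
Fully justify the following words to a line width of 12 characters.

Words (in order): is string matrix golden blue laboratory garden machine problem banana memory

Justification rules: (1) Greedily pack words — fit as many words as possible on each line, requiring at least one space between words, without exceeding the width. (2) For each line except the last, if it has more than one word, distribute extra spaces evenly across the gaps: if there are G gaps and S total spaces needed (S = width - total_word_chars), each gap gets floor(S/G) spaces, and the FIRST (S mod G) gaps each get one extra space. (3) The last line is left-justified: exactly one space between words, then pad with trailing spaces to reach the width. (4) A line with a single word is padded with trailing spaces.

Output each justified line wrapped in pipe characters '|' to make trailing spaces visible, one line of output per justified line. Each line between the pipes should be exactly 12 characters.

Answer: |is    string|
|matrix      |
|golden  blue|
|laboratory  |
|garden      |
|machine     |
|problem     |
|banana      |
|memory      |

Derivation:
Line 1: ['is', 'string'] (min_width=9, slack=3)
Line 2: ['matrix'] (min_width=6, slack=6)
Line 3: ['golden', 'blue'] (min_width=11, slack=1)
Line 4: ['laboratory'] (min_width=10, slack=2)
Line 5: ['garden'] (min_width=6, slack=6)
Line 6: ['machine'] (min_width=7, slack=5)
Line 7: ['problem'] (min_width=7, slack=5)
Line 8: ['banana'] (min_width=6, slack=6)
Line 9: ['memory'] (min_width=6, slack=6)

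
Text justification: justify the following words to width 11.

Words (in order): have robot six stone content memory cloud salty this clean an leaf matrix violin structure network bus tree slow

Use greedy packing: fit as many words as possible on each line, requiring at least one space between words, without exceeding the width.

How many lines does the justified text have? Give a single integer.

Answer: 12

Derivation:
Line 1: ['have', 'robot'] (min_width=10, slack=1)
Line 2: ['six', 'stone'] (min_width=9, slack=2)
Line 3: ['content'] (min_width=7, slack=4)
Line 4: ['memory'] (min_width=6, slack=5)
Line 5: ['cloud', 'salty'] (min_width=11, slack=0)
Line 6: ['this', 'clean'] (min_width=10, slack=1)
Line 7: ['an', 'leaf'] (min_width=7, slack=4)
Line 8: ['matrix'] (min_width=6, slack=5)
Line 9: ['violin'] (min_width=6, slack=5)
Line 10: ['structure'] (min_width=9, slack=2)
Line 11: ['network', 'bus'] (min_width=11, slack=0)
Line 12: ['tree', 'slow'] (min_width=9, slack=2)
Total lines: 12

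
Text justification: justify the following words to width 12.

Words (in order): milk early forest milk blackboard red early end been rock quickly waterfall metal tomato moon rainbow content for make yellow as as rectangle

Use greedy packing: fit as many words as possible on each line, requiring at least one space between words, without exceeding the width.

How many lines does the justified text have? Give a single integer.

Answer: 13

Derivation:
Line 1: ['milk', 'early'] (min_width=10, slack=2)
Line 2: ['forest', 'milk'] (min_width=11, slack=1)
Line 3: ['blackboard'] (min_width=10, slack=2)
Line 4: ['red', 'early'] (min_width=9, slack=3)
Line 5: ['end', 'been'] (min_width=8, slack=4)
Line 6: ['rock', 'quickly'] (min_width=12, slack=0)
Line 7: ['waterfall'] (min_width=9, slack=3)
Line 8: ['metal', 'tomato'] (min_width=12, slack=0)
Line 9: ['moon', 'rainbow'] (min_width=12, slack=0)
Line 10: ['content', 'for'] (min_width=11, slack=1)
Line 11: ['make', 'yellow'] (min_width=11, slack=1)
Line 12: ['as', 'as'] (min_width=5, slack=7)
Line 13: ['rectangle'] (min_width=9, slack=3)
Total lines: 13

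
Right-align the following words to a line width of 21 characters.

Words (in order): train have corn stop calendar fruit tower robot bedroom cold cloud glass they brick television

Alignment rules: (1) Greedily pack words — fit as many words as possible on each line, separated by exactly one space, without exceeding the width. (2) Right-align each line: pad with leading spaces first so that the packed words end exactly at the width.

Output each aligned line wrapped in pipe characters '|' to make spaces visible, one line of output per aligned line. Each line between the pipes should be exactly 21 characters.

Answer: | train have corn stop|
| calendar fruit tower|
|   robot bedroom cold|
|     cloud glass they|
|     brick television|

Derivation:
Line 1: ['train', 'have', 'corn', 'stop'] (min_width=20, slack=1)
Line 2: ['calendar', 'fruit', 'tower'] (min_width=20, slack=1)
Line 3: ['robot', 'bedroom', 'cold'] (min_width=18, slack=3)
Line 4: ['cloud', 'glass', 'they'] (min_width=16, slack=5)
Line 5: ['brick', 'television'] (min_width=16, slack=5)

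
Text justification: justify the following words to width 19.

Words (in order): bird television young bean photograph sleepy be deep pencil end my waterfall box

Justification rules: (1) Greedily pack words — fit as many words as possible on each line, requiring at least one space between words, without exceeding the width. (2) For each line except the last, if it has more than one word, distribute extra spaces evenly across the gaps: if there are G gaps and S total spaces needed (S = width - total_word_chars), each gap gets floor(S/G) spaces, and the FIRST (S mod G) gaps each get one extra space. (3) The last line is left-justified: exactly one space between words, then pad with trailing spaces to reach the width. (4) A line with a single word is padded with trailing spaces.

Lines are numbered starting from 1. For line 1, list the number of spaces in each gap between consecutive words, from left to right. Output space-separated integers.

Line 1: ['bird', 'television'] (min_width=15, slack=4)
Line 2: ['young', 'bean'] (min_width=10, slack=9)
Line 3: ['photograph', 'sleepy'] (min_width=17, slack=2)
Line 4: ['be', 'deep', 'pencil', 'end'] (min_width=18, slack=1)
Line 5: ['my', 'waterfall', 'box'] (min_width=16, slack=3)

Answer: 5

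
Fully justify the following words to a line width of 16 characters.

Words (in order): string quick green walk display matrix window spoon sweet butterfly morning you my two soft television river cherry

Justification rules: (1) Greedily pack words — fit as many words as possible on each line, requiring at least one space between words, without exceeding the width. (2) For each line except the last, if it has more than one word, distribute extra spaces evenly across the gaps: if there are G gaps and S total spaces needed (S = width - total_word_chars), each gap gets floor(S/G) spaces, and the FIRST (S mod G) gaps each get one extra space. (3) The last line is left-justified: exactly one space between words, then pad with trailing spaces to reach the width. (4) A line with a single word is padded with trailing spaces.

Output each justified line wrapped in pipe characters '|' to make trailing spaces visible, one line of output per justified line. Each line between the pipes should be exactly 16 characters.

Line 1: ['string', 'quick'] (min_width=12, slack=4)
Line 2: ['green', 'walk'] (min_width=10, slack=6)
Line 3: ['display', 'matrix'] (min_width=14, slack=2)
Line 4: ['window', 'spoon'] (min_width=12, slack=4)
Line 5: ['sweet', 'butterfly'] (min_width=15, slack=1)
Line 6: ['morning', 'you', 'my'] (min_width=14, slack=2)
Line 7: ['two', 'soft'] (min_width=8, slack=8)
Line 8: ['television', 'river'] (min_width=16, slack=0)
Line 9: ['cherry'] (min_width=6, slack=10)

Answer: |string     quick|
|green       walk|
|display   matrix|
|window     spoon|
|sweet  butterfly|
|morning  you  my|
|two         soft|
|television river|
|cherry          |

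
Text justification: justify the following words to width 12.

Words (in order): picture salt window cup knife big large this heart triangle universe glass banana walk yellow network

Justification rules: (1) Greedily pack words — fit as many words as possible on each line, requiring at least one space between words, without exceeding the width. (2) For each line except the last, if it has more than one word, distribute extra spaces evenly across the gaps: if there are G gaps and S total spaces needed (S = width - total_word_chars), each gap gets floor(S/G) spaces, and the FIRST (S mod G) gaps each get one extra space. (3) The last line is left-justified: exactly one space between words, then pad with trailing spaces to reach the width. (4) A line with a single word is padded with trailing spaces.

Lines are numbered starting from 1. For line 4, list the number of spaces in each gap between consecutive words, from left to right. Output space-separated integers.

Line 1: ['picture', 'salt'] (min_width=12, slack=0)
Line 2: ['window', 'cup'] (min_width=10, slack=2)
Line 3: ['knife', 'big'] (min_width=9, slack=3)
Line 4: ['large', 'this'] (min_width=10, slack=2)
Line 5: ['heart'] (min_width=5, slack=7)
Line 6: ['triangle'] (min_width=8, slack=4)
Line 7: ['universe'] (min_width=8, slack=4)
Line 8: ['glass', 'banana'] (min_width=12, slack=0)
Line 9: ['walk', 'yellow'] (min_width=11, slack=1)
Line 10: ['network'] (min_width=7, slack=5)

Answer: 3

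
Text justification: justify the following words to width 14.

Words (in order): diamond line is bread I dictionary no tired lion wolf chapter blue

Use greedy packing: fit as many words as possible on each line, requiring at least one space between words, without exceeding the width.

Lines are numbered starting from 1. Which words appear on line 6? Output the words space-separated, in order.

Answer: blue

Derivation:
Line 1: ['diamond', 'line'] (min_width=12, slack=2)
Line 2: ['is', 'bread', 'I'] (min_width=10, slack=4)
Line 3: ['dictionary', 'no'] (min_width=13, slack=1)
Line 4: ['tired', 'lion'] (min_width=10, slack=4)
Line 5: ['wolf', 'chapter'] (min_width=12, slack=2)
Line 6: ['blue'] (min_width=4, slack=10)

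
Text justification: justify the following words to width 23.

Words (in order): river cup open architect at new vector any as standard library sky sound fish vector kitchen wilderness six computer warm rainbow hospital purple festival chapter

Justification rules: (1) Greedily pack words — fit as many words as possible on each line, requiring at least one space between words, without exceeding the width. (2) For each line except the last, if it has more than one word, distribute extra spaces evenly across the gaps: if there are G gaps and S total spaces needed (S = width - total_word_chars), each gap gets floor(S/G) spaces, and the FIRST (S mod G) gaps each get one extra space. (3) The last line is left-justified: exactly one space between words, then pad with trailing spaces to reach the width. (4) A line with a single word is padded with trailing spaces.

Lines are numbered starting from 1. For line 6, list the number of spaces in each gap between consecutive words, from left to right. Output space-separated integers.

Answer: 2 2

Derivation:
Line 1: ['river', 'cup', 'open'] (min_width=14, slack=9)
Line 2: ['architect', 'at', 'new', 'vector'] (min_width=23, slack=0)
Line 3: ['any', 'as', 'standard', 'library'] (min_width=23, slack=0)
Line 4: ['sky', 'sound', 'fish', 'vector'] (min_width=21, slack=2)
Line 5: ['kitchen', 'wilderness', 'six'] (min_width=22, slack=1)
Line 6: ['computer', 'warm', 'rainbow'] (min_width=21, slack=2)
Line 7: ['hospital', 'purple'] (min_width=15, slack=8)
Line 8: ['festival', 'chapter'] (min_width=16, slack=7)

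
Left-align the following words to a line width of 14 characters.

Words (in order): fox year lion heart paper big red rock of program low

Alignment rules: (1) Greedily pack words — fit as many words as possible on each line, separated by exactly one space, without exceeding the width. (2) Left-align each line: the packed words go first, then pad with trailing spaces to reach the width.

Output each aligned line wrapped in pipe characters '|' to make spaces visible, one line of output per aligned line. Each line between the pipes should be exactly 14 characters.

Line 1: ['fox', 'year', 'lion'] (min_width=13, slack=1)
Line 2: ['heart', 'paper'] (min_width=11, slack=3)
Line 3: ['big', 'red', 'rock'] (min_width=12, slack=2)
Line 4: ['of', 'program', 'low'] (min_width=14, slack=0)

Answer: |fox year lion |
|heart paper   |
|big red rock  |
|of program low|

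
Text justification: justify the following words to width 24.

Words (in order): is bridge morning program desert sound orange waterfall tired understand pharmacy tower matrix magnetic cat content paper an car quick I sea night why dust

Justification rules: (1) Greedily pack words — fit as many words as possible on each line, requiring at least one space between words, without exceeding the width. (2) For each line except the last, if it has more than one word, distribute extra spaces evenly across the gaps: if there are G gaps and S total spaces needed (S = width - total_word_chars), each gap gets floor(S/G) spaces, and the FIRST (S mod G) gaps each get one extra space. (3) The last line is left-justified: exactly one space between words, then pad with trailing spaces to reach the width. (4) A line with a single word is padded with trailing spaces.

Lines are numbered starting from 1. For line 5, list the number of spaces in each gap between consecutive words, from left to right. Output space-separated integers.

Line 1: ['is', 'bridge', 'morning'] (min_width=17, slack=7)
Line 2: ['program', 'desert', 'sound'] (min_width=20, slack=4)
Line 3: ['orange', 'waterfall', 'tired'] (min_width=22, slack=2)
Line 4: ['understand', 'pharmacy'] (min_width=19, slack=5)
Line 5: ['tower', 'matrix', 'magnetic'] (min_width=21, slack=3)
Line 6: ['cat', 'content', 'paper', 'an', 'car'] (min_width=24, slack=0)
Line 7: ['quick', 'I', 'sea', 'night', 'why'] (min_width=21, slack=3)
Line 8: ['dust'] (min_width=4, slack=20)

Answer: 3 2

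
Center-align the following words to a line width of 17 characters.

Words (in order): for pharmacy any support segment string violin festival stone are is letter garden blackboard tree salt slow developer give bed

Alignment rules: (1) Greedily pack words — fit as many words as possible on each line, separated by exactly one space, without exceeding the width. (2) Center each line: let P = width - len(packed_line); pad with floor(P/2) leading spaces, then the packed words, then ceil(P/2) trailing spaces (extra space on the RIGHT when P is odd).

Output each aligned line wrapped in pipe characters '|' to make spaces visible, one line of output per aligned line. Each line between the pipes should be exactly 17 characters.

Line 1: ['for', 'pharmacy', 'any'] (min_width=16, slack=1)
Line 2: ['support', 'segment'] (min_width=15, slack=2)
Line 3: ['string', 'violin'] (min_width=13, slack=4)
Line 4: ['festival', 'stone'] (min_width=14, slack=3)
Line 5: ['are', 'is', 'letter'] (min_width=13, slack=4)
Line 6: ['garden', 'blackboard'] (min_width=17, slack=0)
Line 7: ['tree', 'salt', 'slow'] (min_width=14, slack=3)
Line 8: ['developer', 'give'] (min_width=14, slack=3)
Line 9: ['bed'] (min_width=3, slack=14)

Answer: |for pharmacy any |
| support segment |
|  string violin  |
| festival stone  |
|  are is letter  |
|garden blackboard|
| tree salt slow  |
| developer give  |
|       bed       |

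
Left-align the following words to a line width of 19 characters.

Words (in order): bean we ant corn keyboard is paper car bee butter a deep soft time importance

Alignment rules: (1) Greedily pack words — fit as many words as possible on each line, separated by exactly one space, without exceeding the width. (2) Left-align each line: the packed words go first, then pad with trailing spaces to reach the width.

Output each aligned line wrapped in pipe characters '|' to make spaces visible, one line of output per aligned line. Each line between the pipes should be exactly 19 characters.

Answer: |bean we ant corn   |
|keyboard is paper  |
|car bee butter a   |
|deep soft time     |
|importance         |

Derivation:
Line 1: ['bean', 'we', 'ant', 'corn'] (min_width=16, slack=3)
Line 2: ['keyboard', 'is', 'paper'] (min_width=17, slack=2)
Line 3: ['car', 'bee', 'butter', 'a'] (min_width=16, slack=3)
Line 4: ['deep', 'soft', 'time'] (min_width=14, slack=5)
Line 5: ['importance'] (min_width=10, slack=9)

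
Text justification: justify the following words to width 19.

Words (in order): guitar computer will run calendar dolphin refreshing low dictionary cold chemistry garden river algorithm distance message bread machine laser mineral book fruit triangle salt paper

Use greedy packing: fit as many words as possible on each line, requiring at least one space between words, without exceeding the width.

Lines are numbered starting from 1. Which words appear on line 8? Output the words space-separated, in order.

Line 1: ['guitar', 'computer'] (min_width=15, slack=4)
Line 2: ['will', 'run', 'calendar'] (min_width=17, slack=2)
Line 3: ['dolphin', 'refreshing'] (min_width=18, slack=1)
Line 4: ['low', 'dictionary', 'cold'] (min_width=19, slack=0)
Line 5: ['chemistry', 'garden'] (min_width=16, slack=3)
Line 6: ['river', 'algorithm'] (min_width=15, slack=4)
Line 7: ['distance', 'message'] (min_width=16, slack=3)
Line 8: ['bread', 'machine', 'laser'] (min_width=19, slack=0)
Line 9: ['mineral', 'book', 'fruit'] (min_width=18, slack=1)
Line 10: ['triangle', 'salt', 'paper'] (min_width=19, slack=0)

Answer: bread machine laser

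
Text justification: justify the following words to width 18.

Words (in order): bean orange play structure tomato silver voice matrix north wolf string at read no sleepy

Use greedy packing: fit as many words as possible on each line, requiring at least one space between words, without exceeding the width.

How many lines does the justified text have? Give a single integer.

Answer: 6

Derivation:
Line 1: ['bean', 'orange', 'play'] (min_width=16, slack=2)
Line 2: ['structure', 'tomato'] (min_width=16, slack=2)
Line 3: ['silver', 'voice'] (min_width=12, slack=6)
Line 4: ['matrix', 'north', 'wolf'] (min_width=17, slack=1)
Line 5: ['string', 'at', 'read', 'no'] (min_width=17, slack=1)
Line 6: ['sleepy'] (min_width=6, slack=12)
Total lines: 6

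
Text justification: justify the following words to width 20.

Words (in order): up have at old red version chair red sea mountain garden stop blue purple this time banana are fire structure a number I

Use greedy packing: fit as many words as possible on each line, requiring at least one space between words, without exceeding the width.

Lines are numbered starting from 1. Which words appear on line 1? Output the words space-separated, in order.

Answer: up have at old red

Derivation:
Line 1: ['up', 'have', 'at', 'old', 'red'] (min_width=18, slack=2)
Line 2: ['version', 'chair', 'red'] (min_width=17, slack=3)
Line 3: ['sea', 'mountain', 'garden'] (min_width=19, slack=1)
Line 4: ['stop', 'blue', 'purple'] (min_width=16, slack=4)
Line 5: ['this', 'time', 'banana', 'are'] (min_width=20, slack=0)
Line 6: ['fire', 'structure', 'a'] (min_width=16, slack=4)
Line 7: ['number', 'I'] (min_width=8, slack=12)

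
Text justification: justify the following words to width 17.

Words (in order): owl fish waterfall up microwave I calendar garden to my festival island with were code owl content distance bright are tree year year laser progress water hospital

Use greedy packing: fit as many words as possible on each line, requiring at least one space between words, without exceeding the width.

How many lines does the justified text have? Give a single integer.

Answer: 12

Derivation:
Line 1: ['owl', 'fish'] (min_width=8, slack=9)
Line 2: ['waterfall', 'up'] (min_width=12, slack=5)
Line 3: ['microwave', 'I'] (min_width=11, slack=6)
Line 4: ['calendar', 'garden'] (min_width=15, slack=2)
Line 5: ['to', 'my', 'festival'] (min_width=14, slack=3)
Line 6: ['island', 'with', 'were'] (min_width=16, slack=1)
Line 7: ['code', 'owl', 'content'] (min_width=16, slack=1)
Line 8: ['distance', 'bright'] (min_width=15, slack=2)
Line 9: ['are', 'tree', 'year'] (min_width=13, slack=4)
Line 10: ['year', 'laser'] (min_width=10, slack=7)
Line 11: ['progress', 'water'] (min_width=14, slack=3)
Line 12: ['hospital'] (min_width=8, slack=9)
Total lines: 12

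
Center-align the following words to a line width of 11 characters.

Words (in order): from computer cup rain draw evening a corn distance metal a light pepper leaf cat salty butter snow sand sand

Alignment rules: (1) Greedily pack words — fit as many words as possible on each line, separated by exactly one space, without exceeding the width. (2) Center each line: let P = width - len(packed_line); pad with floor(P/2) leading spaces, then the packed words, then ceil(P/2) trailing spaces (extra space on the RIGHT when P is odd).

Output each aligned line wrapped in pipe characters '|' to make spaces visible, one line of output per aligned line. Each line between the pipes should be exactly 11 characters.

Line 1: ['from'] (min_width=4, slack=7)
Line 2: ['computer'] (min_width=8, slack=3)
Line 3: ['cup', 'rain'] (min_width=8, slack=3)
Line 4: ['draw'] (min_width=4, slack=7)
Line 5: ['evening', 'a'] (min_width=9, slack=2)
Line 6: ['corn'] (min_width=4, slack=7)
Line 7: ['distance'] (min_width=8, slack=3)
Line 8: ['metal', 'a'] (min_width=7, slack=4)
Line 9: ['light'] (min_width=5, slack=6)
Line 10: ['pepper', 'leaf'] (min_width=11, slack=0)
Line 11: ['cat', 'salty'] (min_width=9, slack=2)
Line 12: ['butter', 'snow'] (min_width=11, slack=0)
Line 13: ['sand', 'sand'] (min_width=9, slack=2)

Answer: |   from    |
| computer  |
| cup rain  |
|   draw    |
| evening a |
|   corn    |
| distance  |
|  metal a  |
|   light   |
|pepper leaf|
| cat salty |
|butter snow|
| sand sand |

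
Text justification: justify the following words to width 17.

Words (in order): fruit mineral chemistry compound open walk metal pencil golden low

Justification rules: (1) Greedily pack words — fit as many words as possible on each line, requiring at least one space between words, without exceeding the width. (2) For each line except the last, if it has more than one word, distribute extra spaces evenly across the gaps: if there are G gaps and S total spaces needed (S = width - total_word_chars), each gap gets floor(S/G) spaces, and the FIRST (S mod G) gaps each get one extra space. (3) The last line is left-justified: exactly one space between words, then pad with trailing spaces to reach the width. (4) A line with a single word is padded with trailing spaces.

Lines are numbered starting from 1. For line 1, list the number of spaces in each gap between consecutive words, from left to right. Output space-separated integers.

Answer: 5

Derivation:
Line 1: ['fruit', 'mineral'] (min_width=13, slack=4)
Line 2: ['chemistry'] (min_width=9, slack=8)
Line 3: ['compound', 'open'] (min_width=13, slack=4)
Line 4: ['walk', 'metal', 'pencil'] (min_width=17, slack=0)
Line 5: ['golden', 'low'] (min_width=10, slack=7)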